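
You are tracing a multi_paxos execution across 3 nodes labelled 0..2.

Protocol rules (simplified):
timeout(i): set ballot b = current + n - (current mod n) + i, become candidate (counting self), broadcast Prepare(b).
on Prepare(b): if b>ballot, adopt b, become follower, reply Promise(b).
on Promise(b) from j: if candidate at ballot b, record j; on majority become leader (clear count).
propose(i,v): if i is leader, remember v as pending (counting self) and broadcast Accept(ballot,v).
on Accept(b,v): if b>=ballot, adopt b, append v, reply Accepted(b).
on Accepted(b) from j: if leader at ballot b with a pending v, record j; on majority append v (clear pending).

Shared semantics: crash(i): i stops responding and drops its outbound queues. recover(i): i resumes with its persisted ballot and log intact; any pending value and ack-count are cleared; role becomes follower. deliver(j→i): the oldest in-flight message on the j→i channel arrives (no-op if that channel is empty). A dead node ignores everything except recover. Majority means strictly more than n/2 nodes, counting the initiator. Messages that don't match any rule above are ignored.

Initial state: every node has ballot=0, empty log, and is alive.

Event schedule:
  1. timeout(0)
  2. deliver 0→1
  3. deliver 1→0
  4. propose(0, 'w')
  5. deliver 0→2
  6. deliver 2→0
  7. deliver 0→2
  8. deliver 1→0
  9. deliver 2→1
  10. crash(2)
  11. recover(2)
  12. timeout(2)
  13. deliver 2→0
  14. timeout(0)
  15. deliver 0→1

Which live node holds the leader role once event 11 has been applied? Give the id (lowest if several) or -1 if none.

e1 timeout(0): 0[cand,b=3,-]
e2 deliver 0→1: 1[foll,b=3,-]
e3 deliver 1→0: 0[lead,b=3,-]
e4 propose(0,'w'): ·
e5 deliver 0→2: 2[foll,b=3,-]
e6 deliver 2→0: ·
e7 deliver 0→2: 2[foll,b=3,w]
e8 deliver 1→0: ·
e9 deliver 2→1: ·
e10 crash(2): 2[✗foll,b=3,w]
e11 recover(2): 2[foll,b=3,w]

0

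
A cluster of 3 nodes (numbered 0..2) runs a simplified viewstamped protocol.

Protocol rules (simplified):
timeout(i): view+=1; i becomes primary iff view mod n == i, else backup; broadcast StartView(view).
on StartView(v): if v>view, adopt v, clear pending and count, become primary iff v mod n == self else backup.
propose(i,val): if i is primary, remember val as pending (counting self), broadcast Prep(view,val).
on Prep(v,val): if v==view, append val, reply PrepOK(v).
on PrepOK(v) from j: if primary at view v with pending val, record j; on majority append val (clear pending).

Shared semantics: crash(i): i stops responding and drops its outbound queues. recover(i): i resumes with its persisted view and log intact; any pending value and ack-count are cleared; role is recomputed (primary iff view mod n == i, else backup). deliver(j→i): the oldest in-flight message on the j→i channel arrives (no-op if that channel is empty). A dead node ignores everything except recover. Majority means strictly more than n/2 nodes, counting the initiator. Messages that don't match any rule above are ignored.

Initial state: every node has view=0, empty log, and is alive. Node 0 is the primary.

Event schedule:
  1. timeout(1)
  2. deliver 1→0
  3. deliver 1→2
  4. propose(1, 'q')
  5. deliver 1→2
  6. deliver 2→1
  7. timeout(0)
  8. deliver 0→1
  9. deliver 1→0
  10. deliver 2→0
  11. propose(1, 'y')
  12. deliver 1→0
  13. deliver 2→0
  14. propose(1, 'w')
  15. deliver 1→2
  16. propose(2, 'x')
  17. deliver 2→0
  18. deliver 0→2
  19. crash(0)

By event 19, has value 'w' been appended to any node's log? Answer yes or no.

no

[1] timeout(1) → N1(prim v1 [-])
[2] deliver 1→0 → N0(back v1 [-])
[3] deliver 1→2 → N2(back v1 [-])
[4] propose(1,'q') → ∅
[5] deliver 1→2 → N2(back v1 [q])
[6] deliver 2→1 → N1(prim v1 [q])
[7] timeout(0) → N0(back v2 [-])
[8] deliver 0→1 → N1(back v2 [q])
[9] deliver 1→0 → ∅
[10] deliver 2→0 → ∅
[11] propose(1,'y') → ∅
[12] deliver 1→0 → ∅
[13] deliver 2→0 → ∅
[14] propose(1,'w') → ∅
[15] deliver 1→2 → ∅
[16] propose(2,'x') → ∅
[17] deliver 2→0 → ∅
[18] deliver 0→2 → N2(prim v2 [q])
[19] crash(0) → N0(✗back v2 [-])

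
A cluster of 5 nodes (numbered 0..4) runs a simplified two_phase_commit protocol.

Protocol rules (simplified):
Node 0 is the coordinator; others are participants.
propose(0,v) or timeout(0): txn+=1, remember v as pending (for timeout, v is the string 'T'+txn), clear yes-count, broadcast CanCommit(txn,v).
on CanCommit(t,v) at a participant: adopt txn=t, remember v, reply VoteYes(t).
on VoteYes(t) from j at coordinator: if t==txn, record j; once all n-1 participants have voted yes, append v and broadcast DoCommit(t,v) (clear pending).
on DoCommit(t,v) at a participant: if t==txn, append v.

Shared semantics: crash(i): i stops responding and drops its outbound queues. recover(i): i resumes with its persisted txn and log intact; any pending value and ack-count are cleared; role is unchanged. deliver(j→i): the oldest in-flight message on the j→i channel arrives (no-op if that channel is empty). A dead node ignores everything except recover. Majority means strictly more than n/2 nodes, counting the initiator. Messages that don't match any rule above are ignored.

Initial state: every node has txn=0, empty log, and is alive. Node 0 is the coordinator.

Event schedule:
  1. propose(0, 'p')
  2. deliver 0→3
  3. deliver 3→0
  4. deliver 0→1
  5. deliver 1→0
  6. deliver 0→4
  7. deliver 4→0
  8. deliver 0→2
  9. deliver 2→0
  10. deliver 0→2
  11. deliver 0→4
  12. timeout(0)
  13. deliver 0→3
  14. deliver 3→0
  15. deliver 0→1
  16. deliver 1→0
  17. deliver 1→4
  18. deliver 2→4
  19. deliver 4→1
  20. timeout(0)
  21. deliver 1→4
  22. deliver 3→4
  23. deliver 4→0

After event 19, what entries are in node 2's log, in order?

p

[1] propose(0,'p') → N0(coor t1 [-])
[2] deliver 0→3 → N3(part t1 [-])
[3] deliver 3→0 → ∅
[4] deliver 0→1 → N1(part t1 [-])
[5] deliver 1→0 → ∅
[6] deliver 0→4 → N4(part t1 [-])
[7] deliver 4→0 → ∅
[8] deliver 0→2 → N2(part t1 [-])
[9] deliver 2→0 → N0(coor t1 [p])
[10] deliver 0→2 → N2(part t1 [p])
[11] deliver 0→4 → N4(part t1 [p])
[12] timeout(0) → N0(coor t2 [p])
[13] deliver 0→3 → N3(part t1 [p])
[14] deliver 3→0 → ∅
[15] deliver 0→1 → N1(part t1 [p])
[16] deliver 1→0 → ∅
[17] deliver 1→4 → ∅
[18] deliver 2→4 → ∅
[19] deliver 4→1 → ∅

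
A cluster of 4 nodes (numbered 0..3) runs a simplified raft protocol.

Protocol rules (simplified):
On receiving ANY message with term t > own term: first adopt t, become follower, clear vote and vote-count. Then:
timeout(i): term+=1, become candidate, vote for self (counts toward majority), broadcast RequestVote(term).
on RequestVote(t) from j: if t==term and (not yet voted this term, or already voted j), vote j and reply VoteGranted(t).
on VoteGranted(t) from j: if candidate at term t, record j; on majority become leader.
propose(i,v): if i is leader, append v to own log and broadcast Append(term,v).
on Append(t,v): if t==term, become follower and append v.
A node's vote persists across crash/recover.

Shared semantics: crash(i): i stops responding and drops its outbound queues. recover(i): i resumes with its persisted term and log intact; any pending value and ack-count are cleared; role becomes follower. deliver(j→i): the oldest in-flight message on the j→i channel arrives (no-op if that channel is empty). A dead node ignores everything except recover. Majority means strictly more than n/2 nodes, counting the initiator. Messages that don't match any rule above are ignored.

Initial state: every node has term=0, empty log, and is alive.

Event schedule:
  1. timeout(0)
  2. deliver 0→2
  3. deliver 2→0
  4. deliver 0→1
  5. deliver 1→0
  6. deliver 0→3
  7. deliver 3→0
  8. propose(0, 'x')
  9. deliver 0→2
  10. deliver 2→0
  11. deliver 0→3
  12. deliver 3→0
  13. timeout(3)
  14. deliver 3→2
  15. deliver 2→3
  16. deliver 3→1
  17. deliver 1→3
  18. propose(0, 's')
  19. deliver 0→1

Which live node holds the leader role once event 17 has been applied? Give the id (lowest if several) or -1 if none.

0

after 1 — timeout(0): n0:cand/t1/[-]
after 2 — deliver 0→2: n2:foll/t1/[-]
after 3 — deliver 2→0: ·
after 4 — deliver 0→1: n1:foll/t1/[-]
after 5 — deliver 1→0: n0:lead/t1/[-]
after 6 — deliver 0→3: n3:foll/t1/[-]
after 7 — deliver 3→0: ·
after 8 — propose(0,'x'): n0:lead/t1/[x]
after 9 — deliver 0→2: n2:foll/t1/[x]
after 10 — deliver 2→0: ·
after 11 — deliver 0→3: n3:foll/t1/[x]
after 12 — deliver 3→0: ·
after 13 — timeout(3): n3:cand/t2/[x]
after 14 — deliver 3→2: n2:foll/t2/[x]
after 15 — deliver 2→3: ·
after 16 — deliver 3→1: n1:foll/t2/[-]
after 17 — deliver 1→3: n3:lead/t2/[x]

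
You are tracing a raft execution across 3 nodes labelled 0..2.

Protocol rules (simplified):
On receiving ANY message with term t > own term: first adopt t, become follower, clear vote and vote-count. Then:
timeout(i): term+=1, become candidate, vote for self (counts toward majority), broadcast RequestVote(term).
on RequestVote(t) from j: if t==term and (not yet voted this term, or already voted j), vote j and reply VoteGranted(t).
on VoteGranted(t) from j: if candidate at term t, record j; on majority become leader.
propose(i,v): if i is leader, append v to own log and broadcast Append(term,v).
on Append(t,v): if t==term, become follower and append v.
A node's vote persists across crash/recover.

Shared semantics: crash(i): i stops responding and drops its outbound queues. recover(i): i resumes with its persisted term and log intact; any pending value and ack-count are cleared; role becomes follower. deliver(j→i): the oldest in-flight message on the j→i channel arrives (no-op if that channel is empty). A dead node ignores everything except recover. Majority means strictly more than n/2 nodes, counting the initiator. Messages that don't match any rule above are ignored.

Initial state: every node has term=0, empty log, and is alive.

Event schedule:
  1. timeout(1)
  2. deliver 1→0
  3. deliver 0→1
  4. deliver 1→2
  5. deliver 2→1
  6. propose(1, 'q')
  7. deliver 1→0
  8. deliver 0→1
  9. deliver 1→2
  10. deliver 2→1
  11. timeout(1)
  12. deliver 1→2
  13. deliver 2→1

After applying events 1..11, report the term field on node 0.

1

after 1 — timeout(1): n1:cand/t1/[-]
after 2 — deliver 1→0: n0:foll/t1/[-]
after 3 — deliver 0→1: n1:lead/t1/[-]
after 4 — deliver 1→2: n2:foll/t1/[-]
after 5 — deliver 2→1: ·
after 6 — propose(1,'q'): n1:lead/t1/[q]
after 7 — deliver 1→0: n0:foll/t1/[q]
after 8 — deliver 0→1: ·
after 9 — deliver 1→2: n2:foll/t1/[q]
after 10 — deliver 2→1: ·
after 11 — timeout(1): n1:cand/t2/[q]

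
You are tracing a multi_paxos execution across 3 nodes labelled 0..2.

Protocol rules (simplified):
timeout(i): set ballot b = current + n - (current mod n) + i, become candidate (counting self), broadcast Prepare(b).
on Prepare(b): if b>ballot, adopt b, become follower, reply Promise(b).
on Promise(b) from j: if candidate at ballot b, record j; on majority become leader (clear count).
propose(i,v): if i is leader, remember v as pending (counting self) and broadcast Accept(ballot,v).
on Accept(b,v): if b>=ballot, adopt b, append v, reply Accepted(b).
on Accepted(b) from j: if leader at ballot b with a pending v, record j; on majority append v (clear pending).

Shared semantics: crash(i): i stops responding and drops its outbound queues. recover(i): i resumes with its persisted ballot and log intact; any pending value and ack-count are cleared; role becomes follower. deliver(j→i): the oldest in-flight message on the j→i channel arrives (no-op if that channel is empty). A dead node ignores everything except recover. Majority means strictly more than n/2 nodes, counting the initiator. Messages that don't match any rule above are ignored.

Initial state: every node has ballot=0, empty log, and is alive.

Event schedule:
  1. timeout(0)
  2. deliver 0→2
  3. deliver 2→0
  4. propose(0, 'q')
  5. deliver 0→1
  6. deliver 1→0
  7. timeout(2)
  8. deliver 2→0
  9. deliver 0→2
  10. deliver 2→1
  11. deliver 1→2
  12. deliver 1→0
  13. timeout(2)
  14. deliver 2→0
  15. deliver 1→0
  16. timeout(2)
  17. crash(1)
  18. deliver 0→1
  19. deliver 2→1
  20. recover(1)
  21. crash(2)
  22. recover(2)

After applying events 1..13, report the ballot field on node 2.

e1 timeout(0): 0[cand,b=3,-]
e2 deliver 0→2: 2[foll,b=3,-]
e3 deliver 2→0: 0[lead,b=3,-]
e4 propose(0,'q'): ·
e5 deliver 0→1: 1[foll,b=3,-]
e6 deliver 1→0: ·
e7 timeout(2): 2[cand,b=8,-]
e8 deliver 2→0: 0[foll,b=8,-]
e9 deliver 0→2: ·
e10 deliver 2→1: 1[foll,b=8,-]
e11 deliver 1→2: 2[lead,b=8,-]
e12 deliver 1→0: ·
e13 timeout(2): 2[cand,b=11,-]

11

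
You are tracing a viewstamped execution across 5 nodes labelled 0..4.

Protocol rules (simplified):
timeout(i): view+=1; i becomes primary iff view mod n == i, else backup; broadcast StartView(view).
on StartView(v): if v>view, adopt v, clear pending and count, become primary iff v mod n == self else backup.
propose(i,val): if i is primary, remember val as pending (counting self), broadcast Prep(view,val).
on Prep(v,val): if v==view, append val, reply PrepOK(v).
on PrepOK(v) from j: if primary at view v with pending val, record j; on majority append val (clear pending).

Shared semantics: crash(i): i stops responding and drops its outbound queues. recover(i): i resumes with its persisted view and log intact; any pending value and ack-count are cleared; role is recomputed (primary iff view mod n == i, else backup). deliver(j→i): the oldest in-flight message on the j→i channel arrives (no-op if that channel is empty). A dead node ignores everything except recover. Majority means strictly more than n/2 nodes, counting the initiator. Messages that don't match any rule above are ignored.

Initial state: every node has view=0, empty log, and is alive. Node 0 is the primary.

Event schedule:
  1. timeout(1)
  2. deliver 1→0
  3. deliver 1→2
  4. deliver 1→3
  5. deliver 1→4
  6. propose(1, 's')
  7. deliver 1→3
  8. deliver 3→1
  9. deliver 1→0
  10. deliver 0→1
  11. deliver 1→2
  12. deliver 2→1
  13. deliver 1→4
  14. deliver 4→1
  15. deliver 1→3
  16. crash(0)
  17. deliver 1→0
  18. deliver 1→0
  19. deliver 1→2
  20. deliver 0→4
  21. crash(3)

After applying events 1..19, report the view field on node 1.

e1 timeout(1): 1[prim,v=1,-]
e2 deliver 1→0: 0[back,v=1,-]
e3 deliver 1→2: 2[back,v=1,-]
e4 deliver 1→3: 3[back,v=1,-]
e5 deliver 1→4: 4[back,v=1,-]
e6 propose(1,'s'): ·
e7 deliver 1→3: 3[back,v=1,s]
e8 deliver 3→1: ·
e9 deliver 1→0: 0[back,v=1,s]
e10 deliver 0→1: 1[prim,v=1,s]
e11 deliver 1→2: 2[back,v=1,s]
e12 deliver 2→1: ·
e13 deliver 1→4: 4[back,v=1,s]
e14 deliver 4→1: ·
e15 deliver 1→3: ·
e16 crash(0): 0[✗back,v=1,s]
e17 deliver 1→0: ·
e18 deliver 1→0: ·
e19 deliver 1→2: ·

1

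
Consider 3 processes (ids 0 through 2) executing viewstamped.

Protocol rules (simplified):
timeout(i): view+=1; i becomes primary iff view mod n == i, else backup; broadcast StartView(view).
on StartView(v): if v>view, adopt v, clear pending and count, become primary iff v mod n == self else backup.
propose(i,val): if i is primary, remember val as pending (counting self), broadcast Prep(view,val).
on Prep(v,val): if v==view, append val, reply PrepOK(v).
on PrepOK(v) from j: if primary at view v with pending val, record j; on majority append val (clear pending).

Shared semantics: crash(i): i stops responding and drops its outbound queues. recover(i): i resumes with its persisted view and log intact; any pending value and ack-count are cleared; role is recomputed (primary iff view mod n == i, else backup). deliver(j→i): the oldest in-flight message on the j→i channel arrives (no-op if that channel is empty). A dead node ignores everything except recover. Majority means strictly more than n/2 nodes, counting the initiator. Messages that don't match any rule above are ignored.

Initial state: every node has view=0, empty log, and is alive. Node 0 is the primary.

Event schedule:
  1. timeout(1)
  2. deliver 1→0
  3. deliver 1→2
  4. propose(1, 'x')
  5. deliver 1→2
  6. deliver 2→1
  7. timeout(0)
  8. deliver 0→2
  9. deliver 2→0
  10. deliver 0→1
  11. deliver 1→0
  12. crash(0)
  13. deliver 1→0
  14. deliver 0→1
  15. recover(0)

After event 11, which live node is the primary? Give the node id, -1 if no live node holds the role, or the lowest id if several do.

step 1 timeout(1): 1={prim,v=1,log=-}
step 2 deliver 1→0: 0={back,v=1,log=-}
step 3 deliver 1→2: 2={back,v=1,log=-}
step 4 propose(1,'x'): —
step 5 deliver 1→2: 2={back,v=1,log=x}
step 6 deliver 2→1: 1={prim,v=1,log=x}
step 7 timeout(0): 0={back,v=2,log=-}
step 8 deliver 0→2: 2={prim,v=2,log=x}
step 9 deliver 2→0: —
step 10 deliver 0→1: 1={back,v=2,log=x}
step 11 deliver 1→0: —

2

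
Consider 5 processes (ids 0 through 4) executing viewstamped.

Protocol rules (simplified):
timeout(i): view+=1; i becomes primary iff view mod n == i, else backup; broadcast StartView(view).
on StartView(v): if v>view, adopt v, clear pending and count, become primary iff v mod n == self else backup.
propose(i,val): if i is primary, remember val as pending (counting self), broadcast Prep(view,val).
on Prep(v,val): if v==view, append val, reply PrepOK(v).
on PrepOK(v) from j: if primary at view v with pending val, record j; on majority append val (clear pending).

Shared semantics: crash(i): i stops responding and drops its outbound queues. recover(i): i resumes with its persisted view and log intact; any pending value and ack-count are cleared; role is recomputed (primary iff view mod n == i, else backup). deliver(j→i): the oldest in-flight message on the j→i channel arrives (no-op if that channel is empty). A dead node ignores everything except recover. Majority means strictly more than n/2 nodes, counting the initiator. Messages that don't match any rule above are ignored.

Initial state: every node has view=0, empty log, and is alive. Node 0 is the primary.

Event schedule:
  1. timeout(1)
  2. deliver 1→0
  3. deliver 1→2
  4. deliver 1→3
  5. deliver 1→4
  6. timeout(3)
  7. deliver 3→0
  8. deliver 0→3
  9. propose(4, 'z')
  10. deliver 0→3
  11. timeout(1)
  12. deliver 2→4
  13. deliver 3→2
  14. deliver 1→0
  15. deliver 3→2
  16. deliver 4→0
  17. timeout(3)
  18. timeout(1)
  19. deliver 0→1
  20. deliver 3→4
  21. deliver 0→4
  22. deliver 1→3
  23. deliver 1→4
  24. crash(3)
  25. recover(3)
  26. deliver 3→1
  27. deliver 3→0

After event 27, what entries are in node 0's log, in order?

e1 timeout(1): 1[prim,v=1,-]
e2 deliver 1→0: 0[back,v=1,-]
e3 deliver 1→2: 2[back,v=1,-]
e4 deliver 1→3: 3[back,v=1,-]
e5 deliver 1→4: 4[back,v=1,-]
e6 timeout(3): 3[back,v=2,-]
e7 deliver 3→0: 0[back,v=2,-]
e8 deliver 0→3: ·
e9 propose(4,'z'): ·
e10 deliver 0→3: ·
e11 timeout(1): 1[back,v=2,-]
e12 deliver 2→4: ·
e13 deliver 3→2: 2[prim,v=2,-]
e14 deliver 1→0: ·
e15 deliver 3→2: ·
e16 deliver 4→0: ·
e17 timeout(3): 3[prim,v=3,-]
e18 timeout(1): 1[back,v=3,-]
e19 deliver 0→1: ·
e20 deliver 3→4: 4[back,v=2,-]
e21 deliver 0→4: ·
e22 deliver 1→3: ·
e23 deliver 1→4: ·
e24 crash(3): 3[✗prim,v=3,-]
e25 recover(3): 3[prim,v=3,-]
e26 deliver 3→1: ·
e27 deliver 3→0: ·

empty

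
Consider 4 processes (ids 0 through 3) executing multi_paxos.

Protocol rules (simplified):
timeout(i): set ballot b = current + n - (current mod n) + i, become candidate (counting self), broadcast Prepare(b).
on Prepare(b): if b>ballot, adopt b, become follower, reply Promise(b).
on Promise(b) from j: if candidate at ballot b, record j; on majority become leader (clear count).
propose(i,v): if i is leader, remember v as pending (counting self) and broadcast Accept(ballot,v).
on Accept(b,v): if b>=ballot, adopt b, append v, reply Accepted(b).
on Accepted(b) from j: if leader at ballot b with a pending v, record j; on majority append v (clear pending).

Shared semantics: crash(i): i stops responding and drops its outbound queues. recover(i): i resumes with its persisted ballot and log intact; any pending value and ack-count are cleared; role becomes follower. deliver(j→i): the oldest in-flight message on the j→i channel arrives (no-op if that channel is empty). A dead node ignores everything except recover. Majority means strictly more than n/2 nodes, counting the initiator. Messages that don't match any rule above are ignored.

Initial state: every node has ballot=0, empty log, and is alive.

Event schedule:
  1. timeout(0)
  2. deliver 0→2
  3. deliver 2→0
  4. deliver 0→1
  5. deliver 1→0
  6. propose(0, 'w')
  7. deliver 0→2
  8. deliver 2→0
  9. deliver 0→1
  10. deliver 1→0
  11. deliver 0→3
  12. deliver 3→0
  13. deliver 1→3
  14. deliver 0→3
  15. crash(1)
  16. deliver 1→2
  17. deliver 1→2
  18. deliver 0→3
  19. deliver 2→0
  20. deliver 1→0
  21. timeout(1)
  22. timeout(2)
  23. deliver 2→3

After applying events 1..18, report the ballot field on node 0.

after 1 — timeout(0): n0:cand/b4/[-]
after 2 — deliver 0→2: n2:foll/b4/[-]
after 3 — deliver 2→0: ·
after 4 — deliver 0→1: n1:foll/b4/[-]
after 5 — deliver 1→0: n0:lead/b4/[-]
after 6 — propose(0,'w'): ·
after 7 — deliver 0→2: n2:foll/b4/[w]
after 8 — deliver 2→0: ·
after 9 — deliver 0→1: n1:foll/b4/[w]
after 10 — deliver 1→0: n0:lead/b4/[w]
after 11 — deliver 0→3: n3:foll/b4/[-]
after 12 — deliver 3→0: ·
after 13 — deliver 1→3: ·
after 14 — deliver 0→3: n3:foll/b4/[w]
after 15 — crash(1): n1:✗foll/b4/[w]
after 16 — deliver 1→2: ·
after 17 — deliver 1→2: ·
after 18 — deliver 0→3: ·

4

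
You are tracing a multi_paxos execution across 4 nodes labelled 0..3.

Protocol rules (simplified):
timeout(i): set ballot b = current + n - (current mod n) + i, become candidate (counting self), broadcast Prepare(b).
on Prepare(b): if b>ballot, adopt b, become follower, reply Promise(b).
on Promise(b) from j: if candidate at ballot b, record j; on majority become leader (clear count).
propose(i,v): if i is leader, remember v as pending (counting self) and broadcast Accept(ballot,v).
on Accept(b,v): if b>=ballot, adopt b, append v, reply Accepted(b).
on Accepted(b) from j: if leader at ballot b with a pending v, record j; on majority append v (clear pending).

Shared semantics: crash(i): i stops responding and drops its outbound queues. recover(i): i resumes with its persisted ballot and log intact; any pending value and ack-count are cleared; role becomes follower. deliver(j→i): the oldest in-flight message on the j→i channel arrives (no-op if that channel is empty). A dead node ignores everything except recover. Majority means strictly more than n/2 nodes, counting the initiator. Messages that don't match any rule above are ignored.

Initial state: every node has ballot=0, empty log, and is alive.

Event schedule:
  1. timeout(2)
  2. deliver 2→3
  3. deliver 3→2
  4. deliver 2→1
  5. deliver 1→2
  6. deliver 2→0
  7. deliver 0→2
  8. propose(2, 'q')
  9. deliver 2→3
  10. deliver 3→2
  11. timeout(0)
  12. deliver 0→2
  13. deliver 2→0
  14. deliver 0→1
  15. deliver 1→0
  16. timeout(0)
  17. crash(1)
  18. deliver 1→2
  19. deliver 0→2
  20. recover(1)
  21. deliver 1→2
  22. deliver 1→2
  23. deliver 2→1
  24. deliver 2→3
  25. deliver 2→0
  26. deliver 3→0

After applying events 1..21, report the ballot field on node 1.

8

step 1 timeout(2): 2={cand,b=6,log=-}
step 2 deliver 2→3: 3={foll,b=6,log=-}
step 3 deliver 3→2: —
step 4 deliver 2→1: 1={foll,b=6,log=-}
step 5 deliver 1→2: 2={lead,b=6,log=-}
step 6 deliver 2→0: 0={foll,b=6,log=-}
step 7 deliver 0→2: —
step 8 propose(2,'q'): —
step 9 deliver 2→3: 3={foll,b=6,log=q}
step 10 deliver 3→2: —
step 11 timeout(0): 0={cand,b=8,log=-}
step 12 deliver 0→2: 2={foll,b=8,log=-}
step 13 deliver 2→0: —
step 14 deliver 0→1: 1={foll,b=8,log=-}
step 15 deliver 1→0: —
step 16 timeout(0): 0={cand,b=12,log=-}
step 17 crash(1): 1={✗foll,b=8,log=-}
step 18 deliver 1→2: —
step 19 deliver 0→2: 2={foll,b=12,log=-}
step 20 recover(1): 1={foll,b=8,log=-}
step 21 deliver 1→2: —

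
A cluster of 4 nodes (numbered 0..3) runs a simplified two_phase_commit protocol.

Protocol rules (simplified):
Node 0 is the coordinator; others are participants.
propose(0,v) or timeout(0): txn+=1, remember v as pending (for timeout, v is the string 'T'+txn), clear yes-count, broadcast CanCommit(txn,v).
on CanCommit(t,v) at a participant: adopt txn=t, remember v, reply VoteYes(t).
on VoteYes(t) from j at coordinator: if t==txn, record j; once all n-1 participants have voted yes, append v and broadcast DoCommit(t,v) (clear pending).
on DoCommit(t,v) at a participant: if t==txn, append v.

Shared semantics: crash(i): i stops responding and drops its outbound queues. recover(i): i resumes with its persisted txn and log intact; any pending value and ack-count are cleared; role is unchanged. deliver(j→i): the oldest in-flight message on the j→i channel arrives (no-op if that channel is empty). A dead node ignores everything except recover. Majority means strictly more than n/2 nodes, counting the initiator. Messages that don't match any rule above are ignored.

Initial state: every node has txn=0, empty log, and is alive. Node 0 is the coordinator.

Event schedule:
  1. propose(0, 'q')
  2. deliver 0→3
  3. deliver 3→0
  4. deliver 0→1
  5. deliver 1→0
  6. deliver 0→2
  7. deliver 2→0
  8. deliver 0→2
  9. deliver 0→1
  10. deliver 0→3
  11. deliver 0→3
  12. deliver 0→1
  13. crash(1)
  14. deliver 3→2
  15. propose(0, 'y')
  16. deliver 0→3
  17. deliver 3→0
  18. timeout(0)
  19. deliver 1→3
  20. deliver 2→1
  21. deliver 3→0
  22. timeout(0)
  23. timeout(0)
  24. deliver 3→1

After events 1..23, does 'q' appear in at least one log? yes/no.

1. propose(0,'q'):  <0:coor t1 ->
2. deliver 0→3:  <3:part t1 ->
3. deliver 3→0:  nop
4. deliver 0→1:  <1:part t1 ->
5. deliver 1→0:  nop
6. deliver 0→2:  <2:part t1 ->
7. deliver 2→0:  <0:coor t1 q>
8. deliver 0→2:  <2:part t1 q>
9. deliver 0→1:  <1:part t1 q>
10. deliver 0→3:  <3:part t1 q>
11. deliver 0→3:  nop
12. deliver 0→1:  nop
13. crash(1):  <1:✗part t1 q>
14. deliver 3→2:  nop
15. propose(0,'y'):  <0:coor t2 q>
16. deliver 0→3:  <3:part t2 q>
17. deliver 3→0:  nop
18. timeout(0):  <0:coor t3 q>
19. deliver 1→3:  nop
20. deliver 2→1:  nop
21. deliver 3→0:  nop
22. timeout(0):  <0:coor t4 q>
23. timeout(0):  <0:coor t5 q>

yes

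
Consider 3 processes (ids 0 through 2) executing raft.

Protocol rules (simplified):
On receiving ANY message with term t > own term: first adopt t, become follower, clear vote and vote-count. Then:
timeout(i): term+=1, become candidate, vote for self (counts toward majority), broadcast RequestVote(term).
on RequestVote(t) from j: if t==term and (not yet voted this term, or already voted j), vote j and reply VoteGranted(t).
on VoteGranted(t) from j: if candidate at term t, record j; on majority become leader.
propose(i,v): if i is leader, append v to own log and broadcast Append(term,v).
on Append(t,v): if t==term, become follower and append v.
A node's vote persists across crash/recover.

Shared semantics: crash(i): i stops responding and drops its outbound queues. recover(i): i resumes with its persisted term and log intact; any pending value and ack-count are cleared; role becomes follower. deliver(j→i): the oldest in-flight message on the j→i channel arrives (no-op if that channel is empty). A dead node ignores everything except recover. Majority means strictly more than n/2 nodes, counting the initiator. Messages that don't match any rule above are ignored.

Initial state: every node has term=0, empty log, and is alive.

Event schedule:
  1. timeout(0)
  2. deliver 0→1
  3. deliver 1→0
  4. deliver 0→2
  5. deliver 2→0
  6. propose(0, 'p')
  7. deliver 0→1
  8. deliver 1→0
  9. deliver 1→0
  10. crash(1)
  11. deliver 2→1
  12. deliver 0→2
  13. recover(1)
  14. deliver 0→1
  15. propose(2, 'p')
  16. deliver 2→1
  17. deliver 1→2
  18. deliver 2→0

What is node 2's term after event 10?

after 1 — timeout(0): n0:cand/t1/[-]
after 2 — deliver 0→1: n1:foll/t1/[-]
after 3 — deliver 1→0: n0:lead/t1/[-]
after 4 — deliver 0→2: n2:foll/t1/[-]
after 5 — deliver 2→0: ·
after 6 — propose(0,'p'): n0:lead/t1/[p]
after 7 — deliver 0→1: n1:foll/t1/[p]
after 8 — deliver 1→0: ·
after 9 — deliver 1→0: ·
after 10 — crash(1): n1:✗foll/t1/[p]

1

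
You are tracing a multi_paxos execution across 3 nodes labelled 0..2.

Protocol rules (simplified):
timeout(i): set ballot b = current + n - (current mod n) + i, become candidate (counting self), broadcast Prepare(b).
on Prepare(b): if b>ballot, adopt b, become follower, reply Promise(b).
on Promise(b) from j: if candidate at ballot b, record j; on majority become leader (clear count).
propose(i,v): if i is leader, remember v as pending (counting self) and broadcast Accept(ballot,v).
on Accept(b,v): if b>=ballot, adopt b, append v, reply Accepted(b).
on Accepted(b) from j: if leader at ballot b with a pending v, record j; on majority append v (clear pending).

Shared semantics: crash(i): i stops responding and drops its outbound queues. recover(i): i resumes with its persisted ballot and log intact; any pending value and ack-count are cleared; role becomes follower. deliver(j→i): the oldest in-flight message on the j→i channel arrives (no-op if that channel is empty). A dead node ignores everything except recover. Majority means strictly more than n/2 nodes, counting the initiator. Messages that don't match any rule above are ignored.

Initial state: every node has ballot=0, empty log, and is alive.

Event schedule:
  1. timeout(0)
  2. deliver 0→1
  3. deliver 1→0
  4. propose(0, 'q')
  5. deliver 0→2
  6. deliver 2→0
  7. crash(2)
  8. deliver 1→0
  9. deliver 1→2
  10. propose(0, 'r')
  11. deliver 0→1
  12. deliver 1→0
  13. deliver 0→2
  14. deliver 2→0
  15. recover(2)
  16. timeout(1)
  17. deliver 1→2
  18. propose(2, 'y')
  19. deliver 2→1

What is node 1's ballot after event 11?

[1] timeout(0) → N0(cand b3 [-])
[2] deliver 0→1 → N1(foll b3 [-])
[3] deliver 1→0 → N0(lead b3 [-])
[4] propose(0,'q') → ∅
[5] deliver 0→2 → N2(foll b3 [-])
[6] deliver 2→0 → ∅
[7] crash(2) → N2(✗foll b3 [-])
[8] deliver 1→0 → ∅
[9] deliver 1→2 → ∅
[10] propose(0,'r') → ∅
[11] deliver 0→1 → N1(foll b3 [q])

3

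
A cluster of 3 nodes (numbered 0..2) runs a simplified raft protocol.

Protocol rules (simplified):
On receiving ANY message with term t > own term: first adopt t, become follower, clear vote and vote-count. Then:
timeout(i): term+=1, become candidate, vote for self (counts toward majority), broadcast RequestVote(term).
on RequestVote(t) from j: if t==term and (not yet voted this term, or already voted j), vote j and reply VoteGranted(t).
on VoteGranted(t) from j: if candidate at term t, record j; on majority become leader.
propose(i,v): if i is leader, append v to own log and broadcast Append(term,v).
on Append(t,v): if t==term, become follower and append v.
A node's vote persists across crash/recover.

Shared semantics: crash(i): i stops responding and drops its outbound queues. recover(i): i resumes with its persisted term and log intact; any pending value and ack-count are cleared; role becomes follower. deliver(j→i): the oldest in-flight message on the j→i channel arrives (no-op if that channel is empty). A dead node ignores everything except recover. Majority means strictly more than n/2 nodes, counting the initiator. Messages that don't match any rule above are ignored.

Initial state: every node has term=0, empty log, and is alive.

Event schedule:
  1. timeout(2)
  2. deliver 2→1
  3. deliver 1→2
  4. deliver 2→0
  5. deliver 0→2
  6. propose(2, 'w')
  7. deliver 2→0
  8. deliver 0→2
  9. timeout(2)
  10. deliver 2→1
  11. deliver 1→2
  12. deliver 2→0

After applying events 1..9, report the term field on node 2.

2

[1] timeout(2) → N2(cand t1 [-])
[2] deliver 2→1 → N1(foll t1 [-])
[3] deliver 1→2 → N2(lead t1 [-])
[4] deliver 2→0 → N0(foll t1 [-])
[5] deliver 0→2 → ∅
[6] propose(2,'w') → N2(lead t1 [w])
[7] deliver 2→0 → N0(foll t1 [w])
[8] deliver 0→2 → ∅
[9] timeout(2) → N2(cand t2 [w])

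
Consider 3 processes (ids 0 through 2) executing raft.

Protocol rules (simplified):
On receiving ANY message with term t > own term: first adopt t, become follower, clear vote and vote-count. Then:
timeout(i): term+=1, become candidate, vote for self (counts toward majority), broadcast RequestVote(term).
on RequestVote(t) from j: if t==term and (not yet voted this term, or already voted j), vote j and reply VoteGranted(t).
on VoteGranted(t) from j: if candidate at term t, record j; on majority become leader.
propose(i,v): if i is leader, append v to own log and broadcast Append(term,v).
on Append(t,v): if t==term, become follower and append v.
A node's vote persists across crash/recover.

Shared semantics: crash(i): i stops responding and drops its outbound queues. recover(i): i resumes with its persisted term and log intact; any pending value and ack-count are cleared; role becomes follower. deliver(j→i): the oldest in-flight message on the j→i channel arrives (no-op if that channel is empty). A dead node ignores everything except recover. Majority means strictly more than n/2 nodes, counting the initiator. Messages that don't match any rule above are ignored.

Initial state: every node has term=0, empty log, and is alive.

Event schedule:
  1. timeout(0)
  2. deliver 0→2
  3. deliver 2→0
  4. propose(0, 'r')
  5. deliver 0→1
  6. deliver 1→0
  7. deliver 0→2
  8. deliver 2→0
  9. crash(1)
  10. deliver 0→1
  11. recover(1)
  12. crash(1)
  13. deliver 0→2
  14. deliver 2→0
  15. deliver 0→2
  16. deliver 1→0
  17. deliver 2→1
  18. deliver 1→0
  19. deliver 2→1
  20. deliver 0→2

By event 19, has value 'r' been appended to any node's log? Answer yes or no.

yes

[1] timeout(0) → N0(cand t1 [-])
[2] deliver 0→2 → N2(foll t1 [-])
[3] deliver 2→0 → N0(lead t1 [-])
[4] propose(0,'r') → N0(lead t1 [r])
[5] deliver 0→1 → N1(foll t1 [-])
[6] deliver 1→0 → ∅
[7] deliver 0→2 → N2(foll t1 [r])
[8] deliver 2→0 → ∅
[9] crash(1) → N1(✗foll t1 [-])
[10] deliver 0→1 → ∅
[11] recover(1) → N1(foll t1 [-])
[12] crash(1) → N1(✗foll t1 [-])
[13] deliver 0→2 → ∅
[14] deliver 2→0 → ∅
[15] deliver 0→2 → ∅
[16] deliver 1→0 → ∅
[17] deliver 2→1 → ∅
[18] deliver 1→0 → ∅
[19] deliver 2→1 → ∅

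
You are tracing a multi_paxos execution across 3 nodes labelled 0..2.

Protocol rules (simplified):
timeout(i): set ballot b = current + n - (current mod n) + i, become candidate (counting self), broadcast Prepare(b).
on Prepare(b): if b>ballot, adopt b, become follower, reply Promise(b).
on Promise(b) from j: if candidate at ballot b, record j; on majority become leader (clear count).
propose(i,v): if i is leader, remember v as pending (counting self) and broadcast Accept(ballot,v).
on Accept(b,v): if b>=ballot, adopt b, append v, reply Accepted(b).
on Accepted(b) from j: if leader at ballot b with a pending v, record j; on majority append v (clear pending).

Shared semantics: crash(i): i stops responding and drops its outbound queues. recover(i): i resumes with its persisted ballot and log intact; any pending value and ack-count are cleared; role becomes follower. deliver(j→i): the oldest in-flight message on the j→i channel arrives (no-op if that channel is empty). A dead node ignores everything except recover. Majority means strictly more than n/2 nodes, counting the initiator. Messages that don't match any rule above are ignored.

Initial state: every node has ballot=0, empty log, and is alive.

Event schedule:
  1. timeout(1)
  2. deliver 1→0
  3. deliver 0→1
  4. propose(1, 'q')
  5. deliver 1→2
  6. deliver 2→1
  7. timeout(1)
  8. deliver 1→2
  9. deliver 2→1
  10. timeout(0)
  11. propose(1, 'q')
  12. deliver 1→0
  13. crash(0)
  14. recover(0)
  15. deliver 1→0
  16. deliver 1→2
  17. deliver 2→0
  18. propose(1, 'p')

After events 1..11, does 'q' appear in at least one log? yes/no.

yes

step 1 timeout(1): 1={cand,b=4,log=-}
step 2 deliver 1→0: 0={foll,b=4,log=-}
step 3 deliver 0→1: 1={lead,b=4,log=-}
step 4 propose(1,'q'): —
step 5 deliver 1→2: 2={foll,b=4,log=-}
step 6 deliver 2→1: —
step 7 timeout(1): 1={cand,b=7,log=-}
step 8 deliver 1→2: 2={foll,b=4,log=q}
step 9 deliver 2→1: —
step 10 timeout(0): 0={cand,b=6,log=-}
step 11 propose(1,'q'): —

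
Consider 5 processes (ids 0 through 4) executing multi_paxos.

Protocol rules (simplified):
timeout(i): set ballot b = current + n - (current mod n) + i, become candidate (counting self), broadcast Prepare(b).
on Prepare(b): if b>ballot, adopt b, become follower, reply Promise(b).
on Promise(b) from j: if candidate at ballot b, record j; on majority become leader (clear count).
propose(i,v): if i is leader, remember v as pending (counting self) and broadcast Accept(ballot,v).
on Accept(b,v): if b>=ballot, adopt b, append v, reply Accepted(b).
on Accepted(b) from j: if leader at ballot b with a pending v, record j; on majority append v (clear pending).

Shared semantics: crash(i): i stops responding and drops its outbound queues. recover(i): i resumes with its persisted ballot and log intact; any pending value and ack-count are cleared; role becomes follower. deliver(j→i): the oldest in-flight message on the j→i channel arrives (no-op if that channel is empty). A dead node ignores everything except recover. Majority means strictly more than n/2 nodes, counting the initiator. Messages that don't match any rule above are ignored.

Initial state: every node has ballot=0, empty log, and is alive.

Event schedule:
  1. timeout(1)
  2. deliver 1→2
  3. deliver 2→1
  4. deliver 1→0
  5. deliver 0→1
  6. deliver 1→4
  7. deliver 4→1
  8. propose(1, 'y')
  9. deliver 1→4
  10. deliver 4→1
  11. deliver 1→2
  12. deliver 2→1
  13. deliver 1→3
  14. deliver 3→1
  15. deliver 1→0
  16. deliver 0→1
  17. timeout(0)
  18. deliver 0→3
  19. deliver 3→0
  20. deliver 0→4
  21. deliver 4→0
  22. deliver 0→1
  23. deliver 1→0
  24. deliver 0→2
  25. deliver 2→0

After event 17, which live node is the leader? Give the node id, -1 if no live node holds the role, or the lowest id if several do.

after 1 — timeout(1): n1:cand/b6/[-]
after 2 — deliver 1→2: n2:foll/b6/[-]
after 3 — deliver 2→1: ·
after 4 — deliver 1→0: n0:foll/b6/[-]
after 5 — deliver 0→1: n1:lead/b6/[-]
after 6 — deliver 1→4: n4:foll/b6/[-]
after 7 — deliver 4→1: ·
after 8 — propose(1,'y'): ·
after 9 — deliver 1→4: n4:foll/b6/[y]
after 10 — deliver 4→1: ·
after 11 — deliver 1→2: n2:foll/b6/[y]
after 12 — deliver 2→1: n1:lead/b6/[y]
after 13 — deliver 1→3: n3:foll/b6/[-]
after 14 — deliver 3→1: ·
after 15 — deliver 1→0: n0:foll/b6/[y]
after 16 — deliver 0→1: ·
after 17 — timeout(0): n0:cand/b10/[y]

1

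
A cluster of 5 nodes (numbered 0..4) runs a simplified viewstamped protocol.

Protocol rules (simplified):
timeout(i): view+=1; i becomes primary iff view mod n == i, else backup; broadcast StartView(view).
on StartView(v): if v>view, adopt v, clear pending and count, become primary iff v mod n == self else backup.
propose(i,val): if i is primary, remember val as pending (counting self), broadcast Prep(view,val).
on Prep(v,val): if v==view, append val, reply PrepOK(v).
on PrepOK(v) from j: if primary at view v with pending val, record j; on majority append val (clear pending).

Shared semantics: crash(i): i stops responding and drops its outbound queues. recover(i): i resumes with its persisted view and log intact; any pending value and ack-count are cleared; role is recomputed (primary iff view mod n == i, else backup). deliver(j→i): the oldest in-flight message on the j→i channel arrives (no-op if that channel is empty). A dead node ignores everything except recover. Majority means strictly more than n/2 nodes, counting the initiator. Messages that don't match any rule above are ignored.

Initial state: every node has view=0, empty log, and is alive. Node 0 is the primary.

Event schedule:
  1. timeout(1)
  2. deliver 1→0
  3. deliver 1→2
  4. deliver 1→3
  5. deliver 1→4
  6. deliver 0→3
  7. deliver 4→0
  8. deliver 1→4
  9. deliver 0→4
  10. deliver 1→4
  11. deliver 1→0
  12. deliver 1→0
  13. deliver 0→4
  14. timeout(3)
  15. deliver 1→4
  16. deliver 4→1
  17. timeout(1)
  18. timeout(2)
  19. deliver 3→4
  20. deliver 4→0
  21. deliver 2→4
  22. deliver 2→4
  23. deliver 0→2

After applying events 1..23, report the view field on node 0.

e1 timeout(1): 1[prim,v=1,-]
e2 deliver 1→0: 0[back,v=1,-]
e3 deliver 1→2: 2[back,v=1,-]
e4 deliver 1→3: 3[back,v=1,-]
e5 deliver 1→4: 4[back,v=1,-]
e6 deliver 0→3: ·
e7 deliver 4→0: ·
e8 deliver 1→4: ·
e9 deliver 0→4: ·
e10 deliver 1→4: ·
e11 deliver 1→0: ·
e12 deliver 1→0: ·
e13 deliver 0→4: ·
e14 timeout(3): 3[back,v=2,-]
e15 deliver 1→4: ·
e16 deliver 4→1: ·
e17 timeout(1): 1[back,v=2,-]
e18 timeout(2): 2[prim,v=2,-]
e19 deliver 3→4: 4[back,v=2,-]
e20 deliver 4→0: ·
e21 deliver 2→4: ·
e22 deliver 2→4: ·
e23 deliver 0→2: ·

1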